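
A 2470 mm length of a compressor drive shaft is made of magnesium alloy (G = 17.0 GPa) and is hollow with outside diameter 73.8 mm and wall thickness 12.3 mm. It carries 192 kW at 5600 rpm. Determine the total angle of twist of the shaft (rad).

ω = 2π·5600/60 = 586.4 rad/s, so T = P/ω = 192×10³ / 586.4 = 327.4 N·m.
J = π(d_o⁴ − d_i⁴)/32 = π(0.0738⁴ − 0.0492⁴)/32 = 2.337×10^-6 m⁴.
θ = T·L/(G·J) = 327.4 × 2.47 / (17.0×10⁹ × 2.337×10^-6) = 0.02036 rad.

0.0204 rad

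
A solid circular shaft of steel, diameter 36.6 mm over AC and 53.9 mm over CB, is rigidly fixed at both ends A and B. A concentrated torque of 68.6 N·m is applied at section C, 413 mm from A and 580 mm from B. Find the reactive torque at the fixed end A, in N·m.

15.8 N·m

Compatibility: T_A·a/J_AC = T_B·b/J_CB with T_A + T_B = T₀.
J_AC = 1.76×10^-7 m⁴, J_CB = 8.29×10^-7 m⁴, so T_A = T₀·(J_AC/a)/((J_AC/a)+(J_CB/b)) = 15.77 N·m, T_B = 52.83 N·m.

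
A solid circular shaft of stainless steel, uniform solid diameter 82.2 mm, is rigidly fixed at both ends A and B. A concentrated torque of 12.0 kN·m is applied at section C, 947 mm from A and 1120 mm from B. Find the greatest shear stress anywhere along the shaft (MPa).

With uniform GJ and both ends fixed, compatibility θ_AC = θ_CB gives T_A·a = T_B·b, together with T_A + T_B = T₀.
T_A = T₀·b/(a+b) = 12000·1120/2067 = 6502 N·m; T_B = 5498 N·m.
τ in each portion: τ_AC = 5.96×10^7 Pa, τ_CB = 5.04×10^7 Pa; maximum is in AC.
τ_max = T_AC·r/J = 6502·0.0411/4.48×10^-6 = 5.962×10^7 Pa.

59.6 MPa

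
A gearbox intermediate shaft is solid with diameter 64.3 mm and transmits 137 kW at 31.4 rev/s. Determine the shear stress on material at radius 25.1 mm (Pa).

1.04e7 Pa

ω = 2π·31.4 = 197.3 rad/s, so T = P/ω = 137×10³ / 197.3 = 694.4 N·m.
J = πd⁴/32 = π(0.0643)⁴/32 = 1.678×10^-6 m⁴.
Shear stress varies linearly with radius: τ = T·r/J = 694.4 × 0.0251 / 1.678×10^-6 = 1.039×10^7 Pa.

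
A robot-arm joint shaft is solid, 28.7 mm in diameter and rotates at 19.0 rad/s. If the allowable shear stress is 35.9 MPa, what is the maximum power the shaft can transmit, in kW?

3.17 kW

J = πd⁴/32 = π(0.0287)⁴/32 = 6.661×10^-8 m⁴.
T_max = τ_allow·J/r = 3.59×10^7 × 6.661×10^-8 / 0.0143 = 166.6 N·m.
ω = 19.0 rad/s, so P_max = T_max·ω = 3166 W.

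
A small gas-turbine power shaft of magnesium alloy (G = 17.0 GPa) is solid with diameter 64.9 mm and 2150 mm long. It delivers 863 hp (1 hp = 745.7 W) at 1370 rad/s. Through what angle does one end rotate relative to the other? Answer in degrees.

1.95°

ω = 1370 rad/s, so T = P/ω = 863×745.7 / 1370 = 469.7 N·m.
J = πd⁴/32 = π(0.0649)⁴/32 = 1.742×10^-6 m⁴.
θ = T·L/(G·J) = 469.7 × 2.15 / (17.0×10⁹ × 1.742×10^-6) = 0.03411 rad.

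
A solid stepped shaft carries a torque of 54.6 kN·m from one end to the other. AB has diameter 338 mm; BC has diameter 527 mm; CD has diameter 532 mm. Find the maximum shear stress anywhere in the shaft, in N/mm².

Under the same torque, τ_max = 16T/(πd³) is largest where d is smallest — segment AB (d = 338 mm).
τ_max = 16·54600/(π·(0.338)³) = 7.201×10^6 Pa.

7.20 N/mm²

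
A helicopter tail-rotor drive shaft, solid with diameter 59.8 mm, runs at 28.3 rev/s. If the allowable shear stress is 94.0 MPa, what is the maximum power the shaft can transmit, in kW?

702 kW

J = πd⁴/32 = π(0.0598)⁴/32 = 1.255×10^-6 m⁴.
T_max = τ_allow·J/r = 9.40×10^7 × 1.255×10^-6 / 0.0299 = 3947 N·m.
ω = 2π·28.3 = 177.8 rad/s, so P_max = T_max·ω = 7.018×10^5 W.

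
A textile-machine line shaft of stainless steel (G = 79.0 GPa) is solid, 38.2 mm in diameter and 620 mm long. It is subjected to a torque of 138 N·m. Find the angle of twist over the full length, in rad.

0.00518 rad

J = πd⁴/32 = π(0.0382)⁴/32 = 2.091×10^-7 m⁴.
θ = T·L/(G·J) = 138.0 × 0.620 / (79.0×10⁹ × 2.091×10^-7) = 5.181×10^-3 rad.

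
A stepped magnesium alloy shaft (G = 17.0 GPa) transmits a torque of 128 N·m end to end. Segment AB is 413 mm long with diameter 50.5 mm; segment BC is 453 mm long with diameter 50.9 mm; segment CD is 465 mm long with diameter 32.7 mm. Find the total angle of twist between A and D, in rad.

J_AB = π(0.0505)⁴/32 = 6.39×10^-7 m⁴; J_BC = π(0.0509)⁴/32 = 6.59×10^-7 m⁴; J_CD = π(0.0327)⁴/32 = 1.12×10^-7 m⁴.
θ = (T/G)·Σ L_i/J_i = (128.0/17.0×10⁹)·(0.413/6.39×10^-7 + 0.453/6.59×10^-7 + 0.465/1.12×10^-7) = 0.04124 rad.

0.0412 rad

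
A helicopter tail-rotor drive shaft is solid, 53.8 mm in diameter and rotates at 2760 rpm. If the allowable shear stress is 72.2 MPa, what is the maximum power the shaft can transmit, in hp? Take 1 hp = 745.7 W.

J = πd⁴/32 = π(0.0538)⁴/32 = 8.225×10^-7 m⁴.
T_max = τ_allow·J/r = 7.22×10^7 × 8.225×10^-7 / 0.0269 = 2208 N·m.
ω = 2π·2760/60 = 289.0 rad/s, so P_max = T_max·ω = 6.380×10^5 W.

856 hp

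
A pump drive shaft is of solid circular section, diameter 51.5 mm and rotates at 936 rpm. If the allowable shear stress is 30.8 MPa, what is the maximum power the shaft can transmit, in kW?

81.0 kW

J = πd⁴/32 = π(0.0515)⁴/32 = 6.906×10^-7 m⁴.
T_max = τ_allow·J/r = 3.08×10^7 × 6.906×10^-7 / 0.0257 = 826.0 N·m.
ω = 2π·936/60 = 98.02 rad/s, so P_max = T_max·ω = 8.097×10^4 W.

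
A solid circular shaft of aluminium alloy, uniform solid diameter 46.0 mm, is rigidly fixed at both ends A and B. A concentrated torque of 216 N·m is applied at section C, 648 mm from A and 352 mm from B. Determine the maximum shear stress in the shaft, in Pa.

7.32e6 Pa

With uniform GJ and both ends fixed, compatibility θ_AC = θ_CB gives T_A·a = T_B·b, together with T_A + T_B = T₀.
T_A = T₀·b/(a+b) = 216.0·352/1000 = 76.03 N·m; T_B = 140.0 N·m.
τ in each portion: τ_AC = 3.98×10^6 Pa, τ_CB = 7.32×10^6 Pa; maximum is in CB.
τ_max = T_CB·r/J = 140.0·0.0230/4.40×10^-7 = 7.324×10^6 Pa.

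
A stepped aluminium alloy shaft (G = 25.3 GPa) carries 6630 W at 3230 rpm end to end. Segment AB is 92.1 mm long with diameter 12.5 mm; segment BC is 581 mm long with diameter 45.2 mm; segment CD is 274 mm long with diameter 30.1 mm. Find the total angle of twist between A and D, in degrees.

ω = 2π·3230/60 = 338.2 rad/s, so T = P/ω = 6630 / 338.2 = 19.60 N·m.
J_AB = π(0.0125)⁴/32 = 2.40×10^-9 m⁴; J_BC = π(0.0452)⁴/32 = 4.10×10^-7 m⁴; J_CD = π(0.0301)⁴/32 = 8.06×10^-8 m⁴.
θ = (T/G)·Σ L_i/J_i = (19.60/25.3×10⁹)·(0.0921/2.40×10^-9 + 0.581/4.10×10^-7 + 0.274/8.06×10^-8) = 0.03350 rad.

1.92°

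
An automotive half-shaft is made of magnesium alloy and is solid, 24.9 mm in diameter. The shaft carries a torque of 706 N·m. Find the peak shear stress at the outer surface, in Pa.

2.33e8 Pa

J = πd⁴/32 = π(0.0249)⁴/32 = 3.774×10^-8 m⁴.
τ_max = T·r/J = 706.0 × 0.0124 / 3.774×10^-8 = 2.329×10^8 Pa.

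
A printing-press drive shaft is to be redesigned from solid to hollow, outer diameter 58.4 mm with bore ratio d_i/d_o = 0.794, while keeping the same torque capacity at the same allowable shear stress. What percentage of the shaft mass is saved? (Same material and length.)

Equal τ_max and T ⇒ the solid shaft needs d_s³ = d_o³(1−k⁴), so d_s = 58.4·(1−0.794⁴)^(1/3) = 49.33 mm.
Area ratio A_h/A_s = d_o²(1−k²)/d_s² = (1−k²)/(1−k⁴)^(2/3) = 0.5180.
Mass saving = 1 − 0.5180 = 48.2 %.

48.2 %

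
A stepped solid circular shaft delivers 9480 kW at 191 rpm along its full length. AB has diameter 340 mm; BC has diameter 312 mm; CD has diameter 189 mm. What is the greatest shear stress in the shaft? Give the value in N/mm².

358 N/mm²

ω = 2π·191/60 = 20.00 rad/s, so T = P/ω = 9480×10³ / 20.00 = 474000 N·m.
Under the same torque, τ_max = 16T/(πd³) is largest where d is smallest — segment CD (d = 189 mm).
τ_max = 16·474000/(π·(0.189)³) = 3.575×10^8 Pa.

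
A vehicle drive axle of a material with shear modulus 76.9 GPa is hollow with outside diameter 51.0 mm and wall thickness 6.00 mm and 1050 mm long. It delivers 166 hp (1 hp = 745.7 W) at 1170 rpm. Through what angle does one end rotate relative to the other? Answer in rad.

ω = 2π·1170/60 = 122.5 rad/s, so T = P/ω = 166×745.7 / 122.5 = 1010 N·m.
J = π(d_o⁴ − d_i⁴)/32 = π(0.0510⁴ − 0.0390⁴)/32 = 4.371×10^-7 m⁴.
θ = T·L/(G·J) = 1010 × 1.05 / (76.9×10⁹ × 4.371×10^-7) = 0.03156 rad.

0.0316 rad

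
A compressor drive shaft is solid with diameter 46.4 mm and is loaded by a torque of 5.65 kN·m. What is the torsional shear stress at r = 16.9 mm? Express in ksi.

J = πd⁴/32 = π(0.0464)⁴/32 = 4.551×10^-7 m⁴.
Shear stress varies linearly with radius: τ = T·r/J = 5650 × 0.0169 / 4.551×10^-7 = 2.098×10^8 Pa.

30.4 ksi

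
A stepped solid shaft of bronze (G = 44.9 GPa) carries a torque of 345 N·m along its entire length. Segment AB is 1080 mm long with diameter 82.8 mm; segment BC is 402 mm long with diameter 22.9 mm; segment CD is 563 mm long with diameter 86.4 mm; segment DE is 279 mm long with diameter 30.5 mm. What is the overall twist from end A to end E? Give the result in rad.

0.142 rad

J_AB = π(0.0828)⁴/32 = 4.61×10^-6 m⁴; J_BC = π(0.0229)⁴/32 = 2.70×10^-8 m⁴; J_CD = π(0.0864)⁴/32 = 5.47×10^-6 m⁴; J_DE = π(0.0305)⁴/32 = 8.50×10^-8 m⁴.
θ = (T/G)·Σ L_i/J_i = (345.0/44.9×10⁹)·(1.08/4.61×10^-6 + 0.402/2.70×10^-8 + 0.563/5.47×10^-6 + 0.279/8.50×10^-8) = 0.1422 rad.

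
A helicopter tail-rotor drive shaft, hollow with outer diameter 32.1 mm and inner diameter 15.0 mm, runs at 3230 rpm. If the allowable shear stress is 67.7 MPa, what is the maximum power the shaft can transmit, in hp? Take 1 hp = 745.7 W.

J = π(d_o⁴ − d_i⁴)/32 = π(0.0321⁴ − 0.0150⁴)/32 = 9.927×10^-8 m⁴.
T_max = τ_allow·J/r = 6.77×10^7 × 9.927×10^-8 / 0.0161 = 418.7 N·m.
ω = 2π·3230/60 = 338.2 rad/s, so P_max = T_max·ω = 1.416×10^5 W.

190 hp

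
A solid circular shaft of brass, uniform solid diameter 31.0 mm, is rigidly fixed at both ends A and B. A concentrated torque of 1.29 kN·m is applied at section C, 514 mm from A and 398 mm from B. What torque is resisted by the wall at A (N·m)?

563 N·m

With uniform GJ and both ends fixed, compatibility θ_AC = θ_CB gives T_A·a = T_B·b, together with T_A + T_B = T₀.
T_A = T₀·b/(a+b) = 1290·398/912.0 = 563.0 N·m; T_B = 727.0 N·m.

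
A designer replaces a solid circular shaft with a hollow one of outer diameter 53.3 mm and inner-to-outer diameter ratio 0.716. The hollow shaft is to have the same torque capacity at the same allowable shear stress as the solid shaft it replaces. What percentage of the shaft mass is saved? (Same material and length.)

Equal τ_max and T ⇒ the solid shaft needs d_s³ = d_o³(1−k⁴), so d_s = 53.3·(1−0.716⁴)^(1/3) = 48.15 mm.
Area ratio A_h/A_s = d_o²(1−k²)/d_s² = (1−k²)/(1−k⁴)^(2/3) = 0.5972.
Mass saving = 1 − 0.5972 = 40.3 %.

40.3 %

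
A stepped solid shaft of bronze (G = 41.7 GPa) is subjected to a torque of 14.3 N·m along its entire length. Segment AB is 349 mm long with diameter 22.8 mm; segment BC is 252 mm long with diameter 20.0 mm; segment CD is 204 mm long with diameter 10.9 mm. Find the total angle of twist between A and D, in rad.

0.0605 rad

J_AB = π(0.0228)⁴/32 = 2.65×10^-8 m⁴; J_BC = π(0.0200)⁴/32 = 1.57×10^-8 m⁴; J_CD = π(0.0109)⁴/32 = 1.39×10^-9 m⁴.
θ = (T/G)·Σ L_i/J_i = (14.30/41.7×10⁹)·(0.349/2.65×10^-8 + 0.252/1.57×10^-8 + 0.204/1.39×10^-9) = 0.06049 rad.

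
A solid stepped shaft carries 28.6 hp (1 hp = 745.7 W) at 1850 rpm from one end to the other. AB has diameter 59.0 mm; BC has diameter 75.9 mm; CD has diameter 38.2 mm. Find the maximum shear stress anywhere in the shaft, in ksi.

1.46 ksi

ω = 2π·1850/60 = 193.7 rad/s, so T = P/ω = 28.6×745.7 / 193.7 = 110.1 N·m.
Under the same torque, τ_max = 16T/(πd³) is largest where d is smallest — segment CD (d = 38.2 mm).
τ_max = 16·110.1/(π·(0.0382)³) = 1.006×10^7 Pa.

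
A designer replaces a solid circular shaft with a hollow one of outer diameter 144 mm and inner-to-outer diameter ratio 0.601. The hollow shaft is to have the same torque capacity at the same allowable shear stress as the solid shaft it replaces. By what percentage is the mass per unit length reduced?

Equal τ_max and T ⇒ the solid shaft needs d_s³ = d_o³(1−k⁴), so d_s = 144·(1−0.601⁴)^(1/3) = 137.4 mm.
Area ratio A_h/A_s = d_o²(1−k²)/d_s² = (1−k²)/(1−k⁴)^(2/3) = 0.7012.
Mass saving = 1 − 0.7012 = 29.9 %.

29.9 %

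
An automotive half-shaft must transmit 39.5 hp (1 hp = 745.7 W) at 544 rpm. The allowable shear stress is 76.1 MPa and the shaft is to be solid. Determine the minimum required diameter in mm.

32.6 mm

ω = 2π·544/60 = 56.97 rad/s, so T = P/ω = 39.5×745.7 / 56.97 = 517.1 N·m.
For a solid shaft τ_max = 16T/(πd³), so d = (16T/(π τ_allow))^(1/3) = (16·517.1/(π·7.61×10^7))^(1/3) = 0.03259 m.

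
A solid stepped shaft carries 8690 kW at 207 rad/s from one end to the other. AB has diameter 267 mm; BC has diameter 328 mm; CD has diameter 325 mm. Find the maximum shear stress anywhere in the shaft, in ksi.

ω = 207 rad/s, so T = P/ω = 8690×10³ / 207.0 = 41980 N·m.
Under the same torque, τ_max = 16T/(πd³) is largest where d is smallest — segment AB (d = 267 mm).
τ_max = 16·41980/(π·(0.267)³) = 1.123×10^7 Pa.

1.63 ksi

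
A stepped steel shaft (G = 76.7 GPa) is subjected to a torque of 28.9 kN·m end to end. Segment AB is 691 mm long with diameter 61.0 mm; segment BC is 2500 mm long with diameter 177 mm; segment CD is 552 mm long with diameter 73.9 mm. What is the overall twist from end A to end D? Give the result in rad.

0.272 rad

J_AB = π(0.0610)⁴/32 = 1.36×10^-6 m⁴; J_BC = π(0.177)⁴/32 = 9.64×10^-5 m⁴; J_CD = π(0.0739)⁴/32 = 2.93×10^-6 m⁴.
θ = (T/G)·Σ L_i/J_i = (28900/76.7×10⁹)·(0.691/1.36×10^-6 + 2.50/9.64×10^-5 + 0.552/2.93×10^-6) = 0.2724 rad.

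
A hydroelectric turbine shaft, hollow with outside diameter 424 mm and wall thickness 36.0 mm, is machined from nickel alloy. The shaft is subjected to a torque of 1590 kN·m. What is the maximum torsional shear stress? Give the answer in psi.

J = π(d_o⁴ − d_i⁴)/32 = π(0.424⁴ − 0.352⁴)/32 = 1.666×10^-3 m⁴.
τ_max = T·r/J = 1.590e6 × 0.212 / 1.666×10^-3 = 2.024×10^8 Pa.

29300 psi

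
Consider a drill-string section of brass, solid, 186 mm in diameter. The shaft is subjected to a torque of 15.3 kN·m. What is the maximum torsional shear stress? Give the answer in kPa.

J = πd⁴/32 = π(0.186)⁴/32 = 1.175×10^-4 m⁴.
τ_max = T·r/J = 15300 × 0.0930 / 1.175×10^-4 = 1.211×10^7 Pa.

12100 kPa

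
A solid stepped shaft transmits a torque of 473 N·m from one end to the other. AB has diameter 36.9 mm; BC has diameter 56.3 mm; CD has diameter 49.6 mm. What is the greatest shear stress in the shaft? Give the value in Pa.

4.79e7 Pa

Under the same torque, τ_max = 16T/(πd³) is largest where d is smallest — segment AB (d = 36.9 mm).
τ_max = 16·473.0/(π·(0.0369)³) = 4.795×10^7 Pa.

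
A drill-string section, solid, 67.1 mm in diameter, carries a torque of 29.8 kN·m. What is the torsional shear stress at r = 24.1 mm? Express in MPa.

J = πd⁴/32 = π(0.0671)⁴/32 = 1.990×10^-6 m⁴.
Shear stress varies linearly with radius: τ = T·r/J = 29800 × 0.0241 / 1.990×10^-6 = 3.609×10^8 Pa.

361 MPa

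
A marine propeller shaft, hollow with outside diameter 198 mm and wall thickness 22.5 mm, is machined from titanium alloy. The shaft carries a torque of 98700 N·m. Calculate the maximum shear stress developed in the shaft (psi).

J = π(d_o⁴ − d_i⁴)/32 = π(0.198⁴ − 0.153⁴)/32 = 9.709×10^-5 m⁴.
τ_max = T·r/J = 98700 × 0.0990 / 9.709×10^-5 = 1.006×10^8 Pa.

14600 psi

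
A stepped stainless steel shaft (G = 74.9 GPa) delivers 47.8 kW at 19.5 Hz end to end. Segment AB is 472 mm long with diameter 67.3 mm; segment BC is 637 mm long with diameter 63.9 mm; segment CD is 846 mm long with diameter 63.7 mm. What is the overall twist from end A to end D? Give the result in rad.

0.00597 rad

ω = 2π·19.5 = 122.5 rad/s, so T = P/ω = 47.8×10³ / 122.5 = 390.1 N·m.
J_AB = π(0.0673)⁴/32 = 2.01×10^-6 m⁴; J_BC = π(0.0639)⁴/32 = 1.64×10^-6 m⁴; J_CD = π(0.0637)⁴/32 = 1.62×10^-6 m⁴.
θ = (T/G)·Σ L_i/J_i = (390.1/74.9×10⁹)·(0.472/2.01×10^-6 + 0.637/1.64×10^-6 + 0.846/1.62×10^-6) = 5.974×10^-3 rad.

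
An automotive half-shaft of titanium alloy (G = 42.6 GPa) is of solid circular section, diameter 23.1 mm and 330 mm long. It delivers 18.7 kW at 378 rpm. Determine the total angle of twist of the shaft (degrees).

ω = 2π·378/60 = 39.58 rad/s, so T = P/ω = 18.7×10³ / 39.58 = 472.4 N·m.
J = πd⁴/32 = π(0.0231)⁴/32 = 2.795×10^-8 m⁴.
θ = T·L/(G·J) = 472.4 × 0.330 / (42.6×10⁹ × 2.795×10^-8) = 0.1309 rad.

7.50°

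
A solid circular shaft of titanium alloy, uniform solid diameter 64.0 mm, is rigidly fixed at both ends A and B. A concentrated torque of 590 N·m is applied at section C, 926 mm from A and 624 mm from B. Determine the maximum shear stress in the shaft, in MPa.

6.85 MPa

With uniform GJ and both ends fixed, compatibility θ_AC = θ_CB gives T_A·a = T_B·b, together with T_A + T_B = T₀.
T_A = T₀·b/(a+b) = 590.0·624/1550 = 237.5 N·m; T_B = 352.5 N·m.
τ in each portion: τ_AC = 4.61×10^6 Pa, τ_CB = 6.85×10^6 Pa; maximum is in CB.
τ_max = T_CB·r/J = 352.5·0.0320/1.65×10^-6 = 6.848×10^6 Pa.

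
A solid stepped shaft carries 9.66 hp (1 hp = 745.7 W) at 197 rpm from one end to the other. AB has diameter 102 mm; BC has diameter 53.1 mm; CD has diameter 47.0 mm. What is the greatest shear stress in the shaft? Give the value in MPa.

17.1 MPa

ω = 2π·197/60 = 20.63 rad/s, so T = P/ω = 9.66×745.7 / 20.63 = 349.2 N·m.
Under the same torque, τ_max = 16T/(πd³) is largest where d is smallest — segment CD (d = 47.0 mm).
τ_max = 16·349.2/(π·(0.0470)³) = 1.713×10^7 Pa.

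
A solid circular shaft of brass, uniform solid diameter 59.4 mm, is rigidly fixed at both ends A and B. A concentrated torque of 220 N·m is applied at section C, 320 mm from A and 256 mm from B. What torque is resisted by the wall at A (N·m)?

97.8 N·m

With uniform GJ and both ends fixed, compatibility θ_AC = θ_CB gives T_A·a = T_B·b, together with T_A + T_B = T₀.
T_A = T₀·b/(a+b) = 220.0·256/576.0 = 97.78 N·m; T_B = 122.2 N·m.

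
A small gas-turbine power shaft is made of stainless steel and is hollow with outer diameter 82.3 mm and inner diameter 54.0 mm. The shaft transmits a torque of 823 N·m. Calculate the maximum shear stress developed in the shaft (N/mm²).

9.23 N/mm²

J = π(d_o⁴ − d_i⁴)/32 = π(0.0823⁴ − 0.0540⁴)/32 = 3.669×10^-6 m⁴.
τ_max = T·r/J = 823.0 × 0.0411 / 3.669×10^-6 = 9.230×10^6 Pa.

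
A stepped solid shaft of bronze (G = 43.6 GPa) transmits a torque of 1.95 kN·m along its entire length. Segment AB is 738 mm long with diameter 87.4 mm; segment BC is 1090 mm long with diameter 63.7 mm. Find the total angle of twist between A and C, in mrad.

35.9 mrad

J_AB = π(0.0874)⁴/32 = 5.73×10^-6 m⁴; J_BC = π(0.0637)⁴/32 = 1.62×10^-6 m⁴.
θ = (T/G)·Σ L_i/J_i = (1950/43.6×10⁹)·(0.738/5.73×10^-6 + 1.09/1.62×10^-6) = 0.03592 rad.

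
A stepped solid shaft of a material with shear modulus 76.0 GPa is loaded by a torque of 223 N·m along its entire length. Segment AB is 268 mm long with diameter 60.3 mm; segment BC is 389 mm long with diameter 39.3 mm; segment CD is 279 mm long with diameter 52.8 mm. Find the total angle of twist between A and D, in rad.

J_AB = π(0.0603)⁴/32 = 1.30×10^-6 m⁴; J_BC = π(0.0393)⁴/32 = 2.34×10^-7 m⁴; J_CD = π(0.0528)⁴/32 = 7.63×10^-7 m⁴.
θ = (T/G)·Σ L_i/J_i = (223.0/76.0×10⁹)·(0.268/1.30×10^-6 + 0.389/2.34×10^-7 + 0.279/7.63×10^-7) = 6.553×10^-3 rad.

0.00655 rad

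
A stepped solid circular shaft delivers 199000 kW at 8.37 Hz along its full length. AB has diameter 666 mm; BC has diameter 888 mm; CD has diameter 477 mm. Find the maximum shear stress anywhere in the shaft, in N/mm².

ω = 2π·8.37 = 52.59 rad/s, so T = P/ω = 199000×10³ / 52.59 = 3.784e6 N·m.
Under the same torque, τ_max = 16T/(πd³) is largest where d is smallest — segment CD (d = 477 mm).
τ_max = 16·3.784e6/(π·(0.477)³) = 1.776×10^8 Pa.

178 N/mm²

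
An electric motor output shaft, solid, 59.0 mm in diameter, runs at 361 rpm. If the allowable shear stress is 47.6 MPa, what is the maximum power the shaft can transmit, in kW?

J = πd⁴/32 = π(0.0590)⁴/32 = 1.190×10^-6 m⁴.
T_max = τ_allow·J/r = 4.76×10^7 × 1.190×10^-6 / 0.0295 = 1920 N·m.
ω = 2π·361/60 = 37.80 rad/s, so P_max = T_max·ω = 7.257×10^4 W.

72.6 kW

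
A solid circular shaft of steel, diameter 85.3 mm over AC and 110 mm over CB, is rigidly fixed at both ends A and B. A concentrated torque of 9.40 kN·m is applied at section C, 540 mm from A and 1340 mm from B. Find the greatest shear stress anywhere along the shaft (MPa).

36.5 MPa

Compatibility: T_A·a/J_AC = T_B·b/J_CB with T_A + T_B = T₀.
J_AC = 5.20×10^-6 m⁴, J_CB = 1.44×10^-5 m⁴, so T_A = T₀·(J_AC/a)/((J_AC/a)+(J_CB/b)) = 4446 N·m, T_B = 4954 N·m.
τ in each portion: τ_AC = 3.65×10^7 Pa, τ_CB = 1.90×10^7 Pa; maximum is in AC.
τ_max = T_AC·r/J = 4446·0.0427/5.20×10^-6 = 3.648×10^7 Pa.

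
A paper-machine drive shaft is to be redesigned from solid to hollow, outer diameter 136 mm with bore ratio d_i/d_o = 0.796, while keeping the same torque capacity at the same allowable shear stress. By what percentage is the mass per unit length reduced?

Equal τ_max and T ⇒ the solid shaft needs d_s³ = d_o³(1−k⁴), so d_s = 136·(1−0.796⁴)^(1/3) = 114.6 mm.
Area ratio A_h/A_s = d_o²(1−k²)/d_s² = (1−k²)/(1−k⁴)^(2/3) = 0.5159.
Mass saving = 1 − 0.5159 = 48.4 %.

48.4 %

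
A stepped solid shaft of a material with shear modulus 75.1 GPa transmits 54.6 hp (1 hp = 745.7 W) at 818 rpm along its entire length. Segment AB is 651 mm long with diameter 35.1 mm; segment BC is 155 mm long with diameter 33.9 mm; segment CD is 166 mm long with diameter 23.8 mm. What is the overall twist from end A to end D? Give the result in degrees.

3.93°

ω = 2π·818/60 = 85.66 rad/s, so T = P/ω = 54.6×745.7 / 85.66 = 475.3 N·m.
J_AB = π(0.0351)⁴/32 = 1.49×10^-7 m⁴; J_BC = π(0.0339)⁴/32 = 1.30×10^-7 m⁴; J_CD = π(0.0238)⁴/32 = 3.15×10^-8 m⁴.
θ = (T/G)·Σ L_i/J_i = (475.3/75.1×10⁹)·(0.651/1.49×10^-7 + 0.155/1.30×10^-7 + 0.166/3.15×10^-8) = 0.06857 rad.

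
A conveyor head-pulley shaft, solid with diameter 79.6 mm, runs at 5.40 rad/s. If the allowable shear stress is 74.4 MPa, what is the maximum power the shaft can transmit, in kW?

J = πd⁴/32 = π(0.0796)⁴/32 = 3.941×10^-6 m⁴.
T_max = τ_allow·J/r = 7.44×10^7 × 3.941×10^-6 / 0.0398 = 7368 N·m.
ω = 5.40 rad/s, so P_max = T_max·ω = 3.979×10^4 W.

39.8 kW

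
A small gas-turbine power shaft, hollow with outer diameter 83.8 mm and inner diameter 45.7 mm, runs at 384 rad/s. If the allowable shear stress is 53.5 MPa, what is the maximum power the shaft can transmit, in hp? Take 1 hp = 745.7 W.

2900 hp

J = π(d_o⁴ − d_i⁴)/32 = π(0.0838⁴ − 0.0457⁴)/32 = 4.413×10^-6 m⁴.
T_max = τ_allow·J/r = 5.35×10^7 × 4.413×10^-6 / 0.0419 = 5635 N·m.
ω = 384 rad/s, so P_max = T_max·ω = 2.164×10^6 W.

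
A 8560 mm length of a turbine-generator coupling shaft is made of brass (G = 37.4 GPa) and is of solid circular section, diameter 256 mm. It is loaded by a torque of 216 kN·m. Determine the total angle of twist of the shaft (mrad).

J = πd⁴/32 = π(0.256)⁴/32 = 4.217×10^-4 m⁴.
θ = T·L/(G·J) = 216000 × 8.56 / (37.4×10⁹ × 4.217×10^-4) = 0.1172 rad.

117 mrad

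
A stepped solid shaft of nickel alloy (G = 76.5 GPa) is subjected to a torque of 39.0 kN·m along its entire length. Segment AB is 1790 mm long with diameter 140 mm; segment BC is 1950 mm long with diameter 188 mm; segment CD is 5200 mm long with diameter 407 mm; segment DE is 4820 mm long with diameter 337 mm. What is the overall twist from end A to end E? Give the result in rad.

J_AB = π(0.140)⁴/32 = 3.77×10^-5 m⁴; J_BC = π(0.188)⁴/32 = 1.23×10^-4 m⁴; J_CD = π(0.407)⁴/32 = 2.69×10^-3 m⁴; J_DE = π(0.337)⁴/32 = 1.27×10^-3 m⁴.
θ = (T/G)·Σ L_i/J_i = (39000/76.5×10⁹)·(1.79/3.77×10^-5 + 1.95/1.23×10^-4 + 5.20/2.69×10^-3 + 4.82/1.27×10^-3) = 0.03523 rad.

0.0352 rad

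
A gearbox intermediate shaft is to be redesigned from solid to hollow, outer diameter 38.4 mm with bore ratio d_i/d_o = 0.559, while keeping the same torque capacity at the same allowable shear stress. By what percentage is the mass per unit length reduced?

26.4 %

Equal τ_max and T ⇒ the solid shaft needs d_s³ = d_o³(1−k⁴), so d_s = 38.4·(1−0.559⁴)^(1/3) = 37.11 mm.
Area ratio A_h/A_s = d_o²(1−k²)/d_s² = (1−k²)/(1−k⁴)^(2/3) = 0.7363.
Mass saving = 1 − 0.7363 = 26.4 %.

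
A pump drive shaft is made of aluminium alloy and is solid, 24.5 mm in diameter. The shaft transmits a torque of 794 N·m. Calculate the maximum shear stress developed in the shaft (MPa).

J = πd⁴/32 = π(0.0245)⁴/32 = 3.537×10^-8 m⁴.
τ_max = T·r/J = 794.0 × 0.0123 / 3.537×10^-8 = 2.750×10^8 Pa.

275 MPa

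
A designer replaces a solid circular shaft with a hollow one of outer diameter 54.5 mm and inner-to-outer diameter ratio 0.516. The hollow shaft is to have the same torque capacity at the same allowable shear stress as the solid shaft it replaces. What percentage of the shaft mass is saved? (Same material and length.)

22.9 %

Equal τ_max and T ⇒ the solid shaft needs d_s³ = d_o³(1−k⁴), so d_s = 54.5·(1−0.516⁴)^(1/3) = 53.18 mm.
Area ratio A_h/A_s = d_o²(1−k²)/d_s² = (1−k²)/(1−k⁴)^(2/3) = 0.7706.
Mass saving = 1 − 0.7706 = 22.9 %.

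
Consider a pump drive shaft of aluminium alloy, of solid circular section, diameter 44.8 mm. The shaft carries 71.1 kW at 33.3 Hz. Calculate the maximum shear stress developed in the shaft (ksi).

ω = 2π·33.3 = 209.2 rad/s, so T = P/ω = 71.1×10³ / 209.2 = 339.8 N·m.
J = πd⁴/32 = π(0.0448)⁴/32 = 3.955×10^-7 m⁴.
τ_max = T·r/J = 339.8 × 0.0224 / 3.955×10^-7 = 1.925×10^7 Pa.

2.79 ksi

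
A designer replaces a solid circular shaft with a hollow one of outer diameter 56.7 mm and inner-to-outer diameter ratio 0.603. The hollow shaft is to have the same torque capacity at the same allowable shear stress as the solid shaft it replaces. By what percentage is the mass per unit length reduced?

Equal τ_max and T ⇒ the solid shaft needs d_s³ = d_o³(1−k⁴), so d_s = 56.7·(1−0.603⁴)^(1/3) = 54.08 mm.
Area ratio A_h/A_s = d_o²(1−k²)/d_s² = (1−k²)/(1−k⁴)^(2/3) = 0.6995.
Mass saving = 1 − 0.6995 = 30.1 %.

30.1 %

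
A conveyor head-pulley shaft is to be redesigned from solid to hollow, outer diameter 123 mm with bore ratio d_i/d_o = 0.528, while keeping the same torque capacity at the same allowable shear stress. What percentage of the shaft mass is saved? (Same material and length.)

23.9 %

Equal τ_max and T ⇒ the solid shaft needs d_s³ = d_o³(1−k⁴), so d_s = 123·(1−0.528⁴)^(1/3) = 119.7 mm.
Area ratio A_h/A_s = d_o²(1−k²)/d_s² = (1−k²)/(1−k⁴)^(2/3) = 0.7612.
Mass saving = 1 − 0.7612 = 23.9 %.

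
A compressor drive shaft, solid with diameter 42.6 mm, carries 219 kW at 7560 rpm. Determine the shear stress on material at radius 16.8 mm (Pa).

ω = 2π·7560/60 = 791.7 rad/s, so T = P/ω = 219×10³ / 791.7 = 276.6 N·m.
J = πd⁴/32 = π(0.0426)⁴/32 = 3.233×10^-7 m⁴.
Shear stress varies linearly with radius: τ = T·r/J = 276.6 × 0.0168 / 3.233×10^-7 = 1.437×10^7 Pa.

1.44e7 Pa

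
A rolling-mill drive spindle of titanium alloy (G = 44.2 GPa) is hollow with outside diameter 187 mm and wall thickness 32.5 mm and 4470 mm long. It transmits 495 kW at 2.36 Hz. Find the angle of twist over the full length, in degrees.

1.97°

ω = 2π·2.36 = 14.83 rad/s, so T = P/ω = 495×10³ / 14.83 = 33380 N·m.
J = π(d_o⁴ − d_i⁴)/32 = π(0.187⁴ − 0.122⁴)/32 = 9.830×10^-5 m⁴.
θ = T·L/(G·J) = 33380 × 4.47 / (44.2×10⁹ × 9.830×10^-5) = 0.03434 rad.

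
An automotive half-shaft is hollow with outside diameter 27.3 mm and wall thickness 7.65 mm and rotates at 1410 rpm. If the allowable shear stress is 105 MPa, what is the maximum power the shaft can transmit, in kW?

59.6 kW

J = π(d_o⁴ − d_i⁴)/32 = π(0.0273⁴ − 0.0120⁴)/32 = 5.250×10^-8 m⁴.
T_max = τ_allow·J/r = 1.05×10^8 × 5.250×10^-8 / 0.0137 = 403.8 N·m.
ω = 2π·1410/60 = 147.7 rad/s, so P_max = T_max·ω = 5.963×10^4 W.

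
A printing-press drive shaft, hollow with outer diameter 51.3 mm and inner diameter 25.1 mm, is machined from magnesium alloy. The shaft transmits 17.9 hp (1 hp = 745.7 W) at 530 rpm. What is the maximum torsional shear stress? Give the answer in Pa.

9.62e6 Pa

ω = 2π·530/60 = 55.50 rad/s, so T = P/ω = 17.9×745.7 / 55.50 = 240.5 N·m.
J = π(d_o⁴ − d_i⁴)/32 = π(0.0513⁴ − 0.0251⁴)/32 = 6.410×10^-7 m⁴.
τ_max = T·r/J = 240.5 × 0.0256 / 6.410×10^-7 = 9.624×10^6 Pa.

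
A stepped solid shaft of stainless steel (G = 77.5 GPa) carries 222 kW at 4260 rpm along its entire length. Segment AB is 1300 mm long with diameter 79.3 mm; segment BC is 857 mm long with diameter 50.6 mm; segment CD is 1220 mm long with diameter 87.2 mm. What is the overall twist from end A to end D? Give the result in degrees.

ω = 2π·4260/60 = 446.1 rad/s, so T = P/ω = 222×10³ / 446.1 = 497.6 N·m.
J_AB = π(0.0793)⁴/32 = 3.88×10^-6 m⁴; J_BC = π(0.0506)⁴/32 = 6.44×10^-7 m⁴; J_CD = π(0.0872)⁴/32 = 5.68×10^-6 m⁴.
θ = (T/G)·Σ L_i/J_i = (497.6/77.5×10⁹)·(1.30/3.88×10^-6 + 0.857/6.44×10^-7 + 1.22/5.68×10^-6) = 0.01208 rad.

0.692°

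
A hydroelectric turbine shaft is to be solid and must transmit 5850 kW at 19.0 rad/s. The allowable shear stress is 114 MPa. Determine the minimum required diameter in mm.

240 mm

ω = 19.0 rad/s, so T = P/ω = 5850×10³ / 19.00 = 307900 N·m.
For a solid shaft τ_max = 16T/(πd³), so d = (16T/(π τ_allow))^(1/3) = (16·307900/(π·1.14×10^8))^(1/3) = 0.2396 m.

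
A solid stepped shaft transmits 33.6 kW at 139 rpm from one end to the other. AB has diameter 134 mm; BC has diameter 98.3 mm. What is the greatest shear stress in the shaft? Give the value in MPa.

ω = 2π·139/60 = 14.56 rad/s, so T = P/ω = 33.6×10³ / 14.56 = 2308 N·m.
Under the same torque, τ_max = 16T/(πd³) is largest where d is smallest — segment BC (d = 98.3 mm).
τ_max = 16·2308/(π·(0.0983)³) = 1.238×10^7 Pa.

12.4 MPa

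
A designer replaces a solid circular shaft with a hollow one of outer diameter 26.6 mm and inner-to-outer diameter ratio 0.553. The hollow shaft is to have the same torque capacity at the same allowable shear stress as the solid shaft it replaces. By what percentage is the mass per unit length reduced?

25.9 %

Equal τ_max and T ⇒ the solid shaft needs d_s³ = d_o³(1−k⁴), so d_s = 26.6·(1−0.553⁴)^(1/3) = 25.74 mm.
Area ratio A_h/A_s = d_o²(1−k²)/d_s² = (1−k²)/(1−k⁴)^(2/3) = 0.7412.
Mass saving = 1 − 0.7412 = 25.9 %.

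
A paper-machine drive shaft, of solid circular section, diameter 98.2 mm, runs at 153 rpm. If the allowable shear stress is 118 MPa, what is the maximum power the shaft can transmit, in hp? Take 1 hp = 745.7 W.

471 hp

J = πd⁴/32 = π(0.0982)⁴/32 = 9.129×10^-6 m⁴.
T_max = τ_allow·J/r = 1.18×10^8 × 9.129×10^-6 / 0.0491 = 21940 N·m.
ω = 2π·153/60 = 16.02 rad/s, so P_max = T_max·ω = 3.515×10^5 W.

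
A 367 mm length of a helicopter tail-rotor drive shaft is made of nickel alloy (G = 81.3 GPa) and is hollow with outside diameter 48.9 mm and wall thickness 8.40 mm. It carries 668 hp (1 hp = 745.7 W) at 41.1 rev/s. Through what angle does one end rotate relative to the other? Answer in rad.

ω = 2π·41.1 = 258.2 rad/s, so T = P/ω = 668×745.7 / 258.2 = 1929 N·m.
J = π(d_o⁴ − d_i⁴)/32 = π(0.0489⁴ − 0.0321⁴)/32 = 4.571×10^-7 m⁴.
θ = T·L/(G·J) = 1929 × 0.367 / (81.3×10⁹ × 4.571×10^-7) = 0.01905 rad.

0.0190 rad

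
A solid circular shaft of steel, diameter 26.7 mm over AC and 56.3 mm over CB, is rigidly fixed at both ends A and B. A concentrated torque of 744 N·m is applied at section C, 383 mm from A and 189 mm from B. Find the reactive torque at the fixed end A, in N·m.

Compatibility: T_A·a/J_AC = T_B·b/J_CB with T_A + T_B = T₀.
J_AC = 4.99×10^-8 m⁴, J_CB = 9.86×10^-7 m⁴, so T_A = T₀·(J_AC/a)/((J_AC/a)+(J_CB/b)) = 18.12 N·m, T_B = 725.9 N·m.

18.1 N·m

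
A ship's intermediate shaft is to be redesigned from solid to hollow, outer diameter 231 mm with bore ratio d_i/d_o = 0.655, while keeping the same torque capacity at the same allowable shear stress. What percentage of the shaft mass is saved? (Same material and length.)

Equal τ_max and T ⇒ the solid shaft needs d_s³ = d_o³(1−k⁴), so d_s = 231·(1−0.655⁴)^(1/3) = 215.9 mm.
Area ratio A_h/A_s = d_o²(1−k²)/d_s² = (1−k²)/(1−k⁴)^(2/3) = 0.6539.
Mass saving = 1 − 0.6539 = 34.6 %.

34.6 %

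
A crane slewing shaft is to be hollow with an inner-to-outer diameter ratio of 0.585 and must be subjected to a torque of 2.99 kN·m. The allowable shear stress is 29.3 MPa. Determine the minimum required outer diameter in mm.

83.8 mm

For a hollow shaft with d_i/d_o = 0.585: τ_max = 16T/(π d_o³ (1−k⁴)), so d_o = [16T/(π τ_allow (1−k⁴))]^(1/3) = [16·2990/(π·2.93×10^7·0.8829)]^(1/3) = 0.08381 m.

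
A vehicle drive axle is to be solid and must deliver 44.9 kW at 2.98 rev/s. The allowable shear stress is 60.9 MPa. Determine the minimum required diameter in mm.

58.5 mm

ω = 2π·2.98 = 18.72 rad/s, so T = P/ω = 44.9×10³ / 18.72 = 2398 N·m.
For a solid shaft τ_max = 16T/(πd³), so d = (16T/(π τ_allow))^(1/3) = (16·2398/(π·6.09×10^7))^(1/3) = 0.05853 m.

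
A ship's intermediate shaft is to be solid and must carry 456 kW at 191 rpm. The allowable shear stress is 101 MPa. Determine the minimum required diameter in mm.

105 mm

ω = 2π·191/60 = 20.00 rad/s, so T = P/ω = 456×10³ / 20.00 = 22800 N·m.
For a solid shaft τ_max = 16T/(πd³), so d = (16T/(π τ_allow))^(1/3) = (16·22800/(π·1.01×10^8))^(1/3) = 0.1048 m.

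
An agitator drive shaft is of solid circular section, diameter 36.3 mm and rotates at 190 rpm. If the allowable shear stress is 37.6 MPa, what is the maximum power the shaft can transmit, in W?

7030 W

J = πd⁴/32 = π(0.0363)⁴/32 = 1.705×10^-7 m⁴.
T_max = τ_allow·J/r = 3.76×10^7 × 1.705×10^-7 / 0.0181 = 353.1 N·m.
ω = 2π·190/60 = 19.90 rad/s, so P_max = T_max·ω = 7026 W.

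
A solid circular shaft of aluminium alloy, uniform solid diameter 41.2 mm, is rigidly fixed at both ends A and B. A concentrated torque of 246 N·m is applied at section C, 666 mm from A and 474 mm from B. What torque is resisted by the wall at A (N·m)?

102 N·m

With uniform GJ and both ends fixed, compatibility θ_AC = θ_CB gives T_A·a = T_B·b, together with T_A + T_B = T₀.
T_A = T₀·b/(a+b) = 246.0·474/1140 = 102.3 N·m; T_B = 143.7 N·m.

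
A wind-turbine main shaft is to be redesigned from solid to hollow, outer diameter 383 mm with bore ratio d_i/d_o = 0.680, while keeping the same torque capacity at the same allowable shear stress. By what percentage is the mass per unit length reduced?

Equal τ_max and T ⇒ the solid shaft needs d_s³ = d_o³(1−k⁴), so d_s = 383·(1−0.680⁴)^(1/3) = 353.5 mm.
Area ratio A_h/A_s = d_o²(1−k²)/d_s² = (1−k²)/(1−k⁴)^(2/3) = 0.6311.
Mass saving = 1 − 0.6311 = 36.9 %.

36.9 %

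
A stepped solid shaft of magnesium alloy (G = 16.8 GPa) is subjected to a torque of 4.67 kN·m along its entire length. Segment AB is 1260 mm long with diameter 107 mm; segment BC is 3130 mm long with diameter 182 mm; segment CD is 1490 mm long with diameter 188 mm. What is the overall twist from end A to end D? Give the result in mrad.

38.7 mrad

J_AB = π(0.107)⁴/32 = 1.29×10^-5 m⁴; J_BC = π(0.182)⁴/32 = 1.08×10^-4 m⁴; J_CD = π(0.188)⁴/32 = 1.23×10^-4 m⁴.
θ = (T/G)·Σ L_i/J_i = (4670/16.8×10⁹)·(1.26/1.29×10^-5 + 3.13/1.08×10^-4 + 1.49/1.23×10^-4) = 0.03867 rad.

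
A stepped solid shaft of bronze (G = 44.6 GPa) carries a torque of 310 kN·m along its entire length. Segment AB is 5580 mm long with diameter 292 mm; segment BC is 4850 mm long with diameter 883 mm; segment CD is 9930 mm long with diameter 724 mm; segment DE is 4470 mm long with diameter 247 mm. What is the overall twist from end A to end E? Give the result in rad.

J_AB = π(0.292)⁴/32 = 7.14×10^-4 m⁴; J_BC = π(0.883)⁴/32 = 0.0597 m⁴; J_CD = π(0.724)⁴/32 = 0.0270 m⁴; J_DE = π(0.247)⁴/32 = 3.65×10^-4 m⁴.
θ = (T/G)·Σ L_i/J_i = (310000/44.6×10⁹)·(5.58/7.14×10^-4 + 4.85/0.0597 + 9.93/0.0270 + 4.47/3.65×10^-4) = 0.1425 rad.

0.142 rad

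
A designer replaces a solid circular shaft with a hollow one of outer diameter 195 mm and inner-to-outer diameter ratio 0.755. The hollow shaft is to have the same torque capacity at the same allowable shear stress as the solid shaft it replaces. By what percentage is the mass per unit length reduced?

Equal τ_max and T ⇒ the solid shaft needs d_s³ = d_o³(1−k⁴), so d_s = 195·(1−0.755⁴)^(1/3) = 171.1 mm.
Area ratio A_h/A_s = d_o²(1−k²)/d_s² = (1−k²)/(1−k⁴)^(2/3) = 0.5587.
Mass saving = 1 − 0.5587 = 44.1 %.

44.1 %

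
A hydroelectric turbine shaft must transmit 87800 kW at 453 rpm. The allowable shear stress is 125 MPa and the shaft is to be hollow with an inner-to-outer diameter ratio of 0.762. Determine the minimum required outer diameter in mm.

485 mm

ω = 2π·453/60 = 47.44 rad/s, so T = P/ω = 87800×10³ / 47.44 = 1.851e6 N·m.
For a hollow shaft with d_i/d_o = 0.762: τ_max = 16T/(π d_o³ (1−k⁴)), so d_o = [16T/(π τ_allow (1−k⁴))]^(1/3) = [16·1.851e6/(π·1.25×10^8·0.6629)]^(1/3) = 0.4845 m.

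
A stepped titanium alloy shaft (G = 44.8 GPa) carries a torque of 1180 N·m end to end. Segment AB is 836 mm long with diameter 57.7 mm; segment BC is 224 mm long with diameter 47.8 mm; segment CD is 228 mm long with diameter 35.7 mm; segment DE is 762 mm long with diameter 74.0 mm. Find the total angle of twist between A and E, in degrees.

J_AB = π(0.0577)⁴/32 = 1.09×10^-6 m⁴; J_BC = π(0.0478)⁴/32 = 5.13×10^-7 m⁴; J_CD = π(0.0357)⁴/32 = 1.59×10^-7 m⁴; J_DE = π(0.0740)⁴/32 = 2.94×10^-6 m⁴.
θ = (T/G)·Σ L_i/J_i = (1180/44.8×10⁹)·(0.836/1.09×10^-6 + 0.224/5.13×10^-7 + 0.228/1.59×10^-7 + 0.762/2.94×10^-6) = 0.07622 rad.

4.37°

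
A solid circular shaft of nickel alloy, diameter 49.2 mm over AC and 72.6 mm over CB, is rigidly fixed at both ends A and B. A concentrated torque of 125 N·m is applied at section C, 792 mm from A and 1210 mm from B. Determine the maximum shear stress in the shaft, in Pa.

1.30e6 Pa

Compatibility: T_A·a/J_AC = T_B·b/J_CB with T_A + T_B = T₀.
J_AC = 5.75×10^-7 m⁴, J_CB = 2.73×10^-6 m⁴, so T_A = T₀·(J_AC/a)/((J_AC/a)+(J_CB/b)) = 30.46 N·m, T_B = 94.54 N·m.
τ in each portion: τ_AC = 1.30×10^6 Pa, τ_CB = 1.26×10^6 Pa; maximum is in AC.
τ_max = T_AC·r/J = 30.46·0.0246/5.75×10^-7 = 1.303×10^6 Pa.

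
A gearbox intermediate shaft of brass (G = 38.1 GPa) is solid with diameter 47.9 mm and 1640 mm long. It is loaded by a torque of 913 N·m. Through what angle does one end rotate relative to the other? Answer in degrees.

4.36°

J = πd⁴/32 = π(0.0479)⁴/32 = 5.168×10^-7 m⁴.
θ = T·L/(G·J) = 913.0 × 1.64 / (38.1×10⁹ × 5.168×10^-7) = 0.07604 rad.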